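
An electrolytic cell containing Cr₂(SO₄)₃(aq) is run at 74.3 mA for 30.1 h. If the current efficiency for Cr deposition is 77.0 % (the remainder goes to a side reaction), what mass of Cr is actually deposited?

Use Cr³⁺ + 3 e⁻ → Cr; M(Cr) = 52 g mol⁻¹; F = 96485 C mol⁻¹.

1.11 g

Q = I·t = 0.07430 × 108360 = 8051 C.
n(e⁻) = 8051/96485 = 0.08344 mol; theoretically n(Cr) = 0.08344/3 = 0.02781 mol, m_theo = 1.446 g.
At 77.0 % efficiency, m_actual = 0.770 × 1.446 = 1.11 g.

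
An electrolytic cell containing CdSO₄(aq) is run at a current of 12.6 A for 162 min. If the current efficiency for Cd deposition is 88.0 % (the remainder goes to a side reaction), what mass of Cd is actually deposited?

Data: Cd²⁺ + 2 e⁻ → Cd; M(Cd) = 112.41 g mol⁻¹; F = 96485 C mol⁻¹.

Q = I·t = 12.60 × 9720.0 = 122500 C.
n(e⁻) = 122500/96485 = 1.269 mol; theoretically n(Cd) = 1.269/2 = 0.6347 mol, m_theo = 71.34 g.
At 88.0 % efficiency, m_actual = 0.880 × 71.34 = 62.8 g.

62.8 g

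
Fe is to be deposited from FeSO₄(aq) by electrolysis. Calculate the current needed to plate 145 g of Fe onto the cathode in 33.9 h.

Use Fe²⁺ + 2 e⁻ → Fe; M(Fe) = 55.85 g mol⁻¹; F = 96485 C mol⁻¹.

n(Fe) = 145 / 55.85 = 2.596 mol.
n(e⁻) = 2 × 2.596 = 5.192 mol.
Q = n(e⁻)·F = 5.192 × 96485 = 501000 C.
I = Q/t = 501000 / 122040 s = 4.11 A.

4.11 A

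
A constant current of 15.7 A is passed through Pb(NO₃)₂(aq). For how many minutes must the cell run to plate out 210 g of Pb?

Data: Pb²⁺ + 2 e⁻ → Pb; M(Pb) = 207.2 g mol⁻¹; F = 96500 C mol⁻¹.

n(Pb) = m/M = 210 / 207.2 = 1.014 mol.
Each Pb atom requires 2 electrons, so n(e⁻) = 2 × 1.014 = 2.027 mol.
Q = n(e⁻)·F = 2.027 × 96500 = 195600 C.
t = Q/I = 195600 / 15.70 A = 12460 s = 208 min.

208 min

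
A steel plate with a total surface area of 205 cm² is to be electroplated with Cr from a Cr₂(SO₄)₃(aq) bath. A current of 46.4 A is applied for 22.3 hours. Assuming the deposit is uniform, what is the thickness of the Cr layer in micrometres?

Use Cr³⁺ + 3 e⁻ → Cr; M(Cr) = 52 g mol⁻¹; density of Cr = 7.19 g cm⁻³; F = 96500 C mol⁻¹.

Q = I·t = 46.40 × 80280 = 3725000 C; n(e⁻) = 38.60 mol.
n(Cr) = n(e⁻)/3 = 12.87 mol, so m = 12.87 × 52 = 669.1 g.
Volume = m/ρ = 669.1 / 7.19 = 93.06 cm³.
Thickness = V/A = 93.06 / 205 = 0.454 cm = 4540 μm.

4540 μm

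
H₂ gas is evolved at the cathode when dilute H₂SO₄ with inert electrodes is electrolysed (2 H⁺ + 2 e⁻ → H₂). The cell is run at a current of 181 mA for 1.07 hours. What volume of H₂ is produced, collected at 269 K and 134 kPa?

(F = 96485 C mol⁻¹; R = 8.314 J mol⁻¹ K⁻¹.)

0.0603 L

Q = I·t = 0.1810 A × 3852.0 s = 697.2 C.
n(e⁻) = Q/F = 697.2 / 96485 = 0.007226 mol.
2 electrons are transferred per H₂ molecule, so n(H₂) = 0.007226 / 2 = 0.003613 mol.
V = nRT/P = (0.003613 × 8.314 × 269) / (134 × 10³ Pa) = 6.03 × 10⁻⁵ m³ = 0.0603 L.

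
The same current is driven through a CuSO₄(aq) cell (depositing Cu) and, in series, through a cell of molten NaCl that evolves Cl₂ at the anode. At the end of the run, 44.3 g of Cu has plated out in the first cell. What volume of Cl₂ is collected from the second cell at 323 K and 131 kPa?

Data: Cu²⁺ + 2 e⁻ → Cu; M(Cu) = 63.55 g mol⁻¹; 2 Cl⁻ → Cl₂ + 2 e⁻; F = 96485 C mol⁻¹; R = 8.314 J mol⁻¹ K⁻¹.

n(Cu) = 44.3 / 63.55 = 0.6971 mol, so n(e⁻) = 2 × 0.6971 = 1.394 mol.
The cells are in series, so the same 1.394 mol of electrons passes through the second cell.
2 Cl⁻ → Cl₂ + 2 e⁻ — 2 mol e⁻ per mol Cl₂, so n(Cl₂) = 1.394/2 = 0.6971 mol.
V = nRT/P = (0.6971 × 8.314 × 323) / (131 × 10³) = 0.0143 m³ = 14.3 L.

14.3 L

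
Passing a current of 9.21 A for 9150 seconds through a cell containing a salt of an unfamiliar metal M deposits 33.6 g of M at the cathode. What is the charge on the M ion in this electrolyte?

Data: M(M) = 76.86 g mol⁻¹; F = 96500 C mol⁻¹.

Q = I·t = 9.210 A × 9150.0 s = 84270 C, so n(e⁻) = 84270/96500 = 0.8733 mol.
n(M) deposited = 33.6 / 76.86 = 0.4372 mol.
Electrons per atom = n(e⁻)/n(M) = 0.8733 / 0.4372 = 2.00 ≈ 2, so the ion is M²⁺.

+2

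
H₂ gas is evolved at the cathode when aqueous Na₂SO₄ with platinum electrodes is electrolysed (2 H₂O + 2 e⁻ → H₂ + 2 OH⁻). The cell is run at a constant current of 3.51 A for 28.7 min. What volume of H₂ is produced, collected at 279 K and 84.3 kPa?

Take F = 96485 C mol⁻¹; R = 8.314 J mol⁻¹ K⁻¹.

Q = I·t = 3.510 A × 1722.0 s = 6044 C.
n(e⁻) = Q/F = 6044 / 96485 = 0.06264 mol.
2 electrons are transferred per H₂ molecule, so n(H₂) = 0.06264 / 2 = 0.03132 mol.
V = nRT/P = (0.03132 × 8.314 × 279) / (84.3 × 10³ Pa) = 8.62 × 10⁻⁴ m³ = 0.862 L.

0.862 L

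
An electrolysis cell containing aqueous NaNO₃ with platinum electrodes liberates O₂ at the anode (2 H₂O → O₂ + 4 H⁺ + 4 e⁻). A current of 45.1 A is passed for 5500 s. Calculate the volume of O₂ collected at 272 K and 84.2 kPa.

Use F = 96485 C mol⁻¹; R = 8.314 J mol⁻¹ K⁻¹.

17.3 L

Q = I·t = 45.10 A × 5500.0 s = 248000 C.
n(e⁻) = Q/F = 248000 / 96485 = 2.571 mol.
4 electrons are transferred per O₂ molecule, so n(O₂) = 2.571 / 4 = 0.6427 mol.
V = nRT/P = (0.6427 × 8.314 × 272) / (84.2 × 10³ Pa) = 0.0173 m³ = 17.3 L.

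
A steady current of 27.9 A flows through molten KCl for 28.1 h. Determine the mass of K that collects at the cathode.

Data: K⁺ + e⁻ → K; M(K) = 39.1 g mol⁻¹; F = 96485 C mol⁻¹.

1140 g

Q = I·t = 27.90 A × 101160 s = 2822000 C.
n(e⁻) = Q/F = 2822000 / 96485 = 29.25 mol.
K⁺ + e⁻ → K, so n(K) = n(e⁻)/1 = 29.25 mol.
m = n·M = 29.25 × 39.1 = 1140 g.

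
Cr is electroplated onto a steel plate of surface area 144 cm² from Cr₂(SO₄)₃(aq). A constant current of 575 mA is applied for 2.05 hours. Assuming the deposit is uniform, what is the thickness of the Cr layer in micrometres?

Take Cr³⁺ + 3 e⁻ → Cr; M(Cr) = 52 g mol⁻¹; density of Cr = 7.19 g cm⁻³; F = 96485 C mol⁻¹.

7.36 μm

Q = I·t = 0.5750 × 7380.0 = 4243 C; n(e⁻) = 0.04398 mol.
n(Cr) = n(e⁻)/3 = 0.01466 mol, so m = 0.01466 × 52 = 0.7623 g.
Volume = m/ρ = 0.7623 / 7.19 = 0.1060 cm³.
Thickness = V/A = 0.1060 / 144 = 7.36 × 10⁻⁴ cm = 7.36 μm.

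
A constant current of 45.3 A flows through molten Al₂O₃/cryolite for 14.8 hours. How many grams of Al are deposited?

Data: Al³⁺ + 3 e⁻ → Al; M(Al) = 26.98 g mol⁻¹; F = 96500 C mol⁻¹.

225 g

Q = I·t = 45.30 A × 53280 s = 2414000 C.
n(e⁻) = Q/F = 2414000 / 96500 = 25.01 mol.
Al³⁺ + 3 e⁻ → Al, so n(Al) = n(e⁻)/3 = 8.337 mol.
m = n·M = 8.337 × 26.98 = 225 g.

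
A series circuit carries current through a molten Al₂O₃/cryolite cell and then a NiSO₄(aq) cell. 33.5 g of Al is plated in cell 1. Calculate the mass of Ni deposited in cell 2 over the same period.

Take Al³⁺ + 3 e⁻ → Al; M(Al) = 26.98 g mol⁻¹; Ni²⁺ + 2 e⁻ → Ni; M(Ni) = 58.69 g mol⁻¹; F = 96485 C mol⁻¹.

n(Al) = 33.5 / 26.98 = 1.242 mol.
Since Al³⁺ + 3 e⁻ → Al, n(e⁻) passed = 3 × 1.242 = 3.725 mol.
Cells in series carry the same charge, so the same 3.725 mol of electrons passes through cell 2.
Ni²⁺ + 2 e⁻ → Ni, so n(Ni) = 3.725 / 2 = 1.862 mol.
m(Ni) = 1.862 × 58.69 = 109 g.

109 g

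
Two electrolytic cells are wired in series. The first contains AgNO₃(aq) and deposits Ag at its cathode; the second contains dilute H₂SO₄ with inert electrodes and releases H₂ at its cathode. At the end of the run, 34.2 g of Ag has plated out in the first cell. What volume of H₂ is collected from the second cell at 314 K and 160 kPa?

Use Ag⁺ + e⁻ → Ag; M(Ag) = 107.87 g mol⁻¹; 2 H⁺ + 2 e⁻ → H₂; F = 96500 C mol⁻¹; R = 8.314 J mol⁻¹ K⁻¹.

n(Ag) = 34.2 / 107.87 = 0.3170 mol, so n(e⁻) = 1 × 0.3170 = 0.3170 mol.
The cells are in series, so the same 0.3170 mol of electrons passes through the second cell.
2 H⁺ + 2 e⁻ → H₂ — 2 mol e⁻ per mol H₂, so n(H₂) = 0.3170/2 = 0.1585 mol.
V = nRT/P = (0.1585 × 8.314 × 314) / (160 × 10³) = 0.00259 m³ = 2.59 L.

2.59 L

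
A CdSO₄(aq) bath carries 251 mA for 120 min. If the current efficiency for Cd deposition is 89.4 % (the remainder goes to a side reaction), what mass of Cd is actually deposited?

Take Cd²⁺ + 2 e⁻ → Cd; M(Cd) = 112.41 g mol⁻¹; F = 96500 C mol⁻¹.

Q = I·t = 0.2510 × 7200.0 = 1807 C.
n(e⁻) = 1807/96500 = 0.01873 mol; theoretically n(Cd) = 0.01873/2 = 0.009364 mol, m_theo = 1.053 g.
At 89.4 % efficiency, m_actual = 0.894 × 1.053 = 0.941 g.

0.941 g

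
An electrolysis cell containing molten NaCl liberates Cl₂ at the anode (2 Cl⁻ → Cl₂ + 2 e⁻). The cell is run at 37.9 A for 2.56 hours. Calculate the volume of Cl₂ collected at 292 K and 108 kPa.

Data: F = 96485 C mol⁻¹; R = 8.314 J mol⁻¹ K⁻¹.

Q = I·t = 37.90 A × 9216.0 s = 349300 C.
n(e⁻) = Q/F = 349300 / 96485 = 3.620 mol.
2 electrons are transferred per Cl₂ molecule, so n(Cl₂) = 3.620 / 2 = 1.810 mol.
V = nRT/P = (1.810 × 8.314 × 292) / (108 × 10³ Pa) = 0.0407 m³ = 40.7 L.

40.7 L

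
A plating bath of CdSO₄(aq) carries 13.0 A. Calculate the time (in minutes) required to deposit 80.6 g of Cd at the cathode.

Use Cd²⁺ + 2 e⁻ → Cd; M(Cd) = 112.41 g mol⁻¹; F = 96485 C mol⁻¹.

n(Cd) = m/M = 80.6 / 112.41 = 0.7170 mol.
Each Cd atom requires 2 electrons, so n(e⁻) = 2 × 0.7170 = 1.434 mol.
Q = n(e⁻)·F = 1.434 × 96485 = 138400 C.
t = Q/I = 138400 / 13.00 A = 10640 s = 177 min.

177 min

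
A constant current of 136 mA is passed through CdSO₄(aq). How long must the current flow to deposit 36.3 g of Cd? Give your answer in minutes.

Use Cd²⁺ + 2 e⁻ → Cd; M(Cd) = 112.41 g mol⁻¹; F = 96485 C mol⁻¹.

n(Cd) = m/M = 36.3 / 112.41 = 0.3229 mol.
Each Cd atom requires 2 electrons, so n(e⁻) = 2 × 0.3229 = 0.6459 mol.
Q = n(e⁻)·F = 0.6459 × 96485 = 62310 C.
t = Q/I = 62310 / 0.1360 A = 458200 s = 7640 min.

7640 min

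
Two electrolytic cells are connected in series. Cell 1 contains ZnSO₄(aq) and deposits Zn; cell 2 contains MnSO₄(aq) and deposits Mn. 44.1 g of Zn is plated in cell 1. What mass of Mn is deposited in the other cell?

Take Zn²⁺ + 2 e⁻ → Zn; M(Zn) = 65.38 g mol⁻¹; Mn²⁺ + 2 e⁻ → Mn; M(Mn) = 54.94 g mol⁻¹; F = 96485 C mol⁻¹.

n(Zn) = 44.1 / 65.38 = 0.6745 mol.
Since Zn²⁺ + 2 e⁻ → Zn, n(e⁻) passed = 2 × 0.6745 = 1.349 mol.
Cells in series carry the same charge, so the same 1.349 mol of electrons passes through cell 2.
Mn²⁺ + 2 e⁻ → Mn, so n(Mn) = 1.349 / 2 = 0.6745 mol.
m(Mn) = 0.6745 × 54.94 = 37.1 g.

37.1 g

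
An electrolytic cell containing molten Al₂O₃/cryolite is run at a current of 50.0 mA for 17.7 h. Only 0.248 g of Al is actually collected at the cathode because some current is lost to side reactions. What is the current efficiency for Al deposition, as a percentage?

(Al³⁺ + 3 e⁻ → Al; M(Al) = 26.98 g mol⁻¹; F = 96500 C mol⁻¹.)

83.5 %

Q = I·t = 0.05000 × 63720 = 3186 C; n(e⁻) = 3186/96500 = 0.03302 mol.
Theoretical n(Al) = n(e⁻)/3 = 0.01101 mol, i.e. m_theo = 0.01101 × 26.98 = 0.2969 g.
Efficiency = m_actual / m_theo = 0.248 / 0.2969 = 83.5 %.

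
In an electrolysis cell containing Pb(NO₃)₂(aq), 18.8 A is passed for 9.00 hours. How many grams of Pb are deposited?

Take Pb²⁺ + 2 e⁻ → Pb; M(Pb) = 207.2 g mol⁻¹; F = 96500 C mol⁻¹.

654 g

Q = I·t = 18.80 A × 32400 s = 609100 C.
n(e⁻) = Q/F = 609100 / 96500 = 6.312 mol.
Pb²⁺ + 2 e⁻ → Pb, so n(Pb) = n(e⁻)/2 = 3.156 mol.
m = n·M = 3.156 × 207.2 = 654 g.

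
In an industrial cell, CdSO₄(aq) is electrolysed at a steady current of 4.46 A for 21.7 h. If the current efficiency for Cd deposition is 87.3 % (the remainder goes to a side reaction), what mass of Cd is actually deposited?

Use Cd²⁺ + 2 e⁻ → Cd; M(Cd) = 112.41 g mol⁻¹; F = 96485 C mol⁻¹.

177 g

Q = I·t = 4.460 × 78120 = 348400 C.
n(e⁻) = 348400/96485 = 3.611 mol; theoretically n(Cd) = 3.611/2 = 1.806 mol, m_theo = 203.0 g.
At 87.3 % efficiency, m_actual = 0.873 × 203.0 = 177 g.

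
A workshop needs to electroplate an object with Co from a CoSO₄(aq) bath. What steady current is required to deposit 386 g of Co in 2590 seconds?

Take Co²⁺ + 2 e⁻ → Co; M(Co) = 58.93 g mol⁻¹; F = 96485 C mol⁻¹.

488 A

n(Co) = 386 / 58.93 = 6.550 mol.
n(e⁻) = 2 × 6.550 = 13.10 mol.
Q = n(e⁻)·F = 13.10 × 96485 = 1264000 C.
I = Q/t = 1264000 / 2590.0 s = 488 A.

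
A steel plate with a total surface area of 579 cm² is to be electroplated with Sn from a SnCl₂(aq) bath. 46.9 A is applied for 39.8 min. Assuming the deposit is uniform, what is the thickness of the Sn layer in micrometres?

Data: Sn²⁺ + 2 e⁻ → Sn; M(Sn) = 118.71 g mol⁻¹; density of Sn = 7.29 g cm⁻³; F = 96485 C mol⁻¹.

163 μm

Q = I·t = 46.90 × 2388.0 = 112000 C; n(e⁻) = 1.161 mol.
n(Sn) = n(e⁻)/2 = 0.5804 mol, so m = 0.5804 × 118.71 = 68.90 g.
Volume = m/ρ = 68.90 / 7.29 = 9.451 cm³.
Thickness = V/A = 9.451 / 579 = 0.0163 cm = 163 μm.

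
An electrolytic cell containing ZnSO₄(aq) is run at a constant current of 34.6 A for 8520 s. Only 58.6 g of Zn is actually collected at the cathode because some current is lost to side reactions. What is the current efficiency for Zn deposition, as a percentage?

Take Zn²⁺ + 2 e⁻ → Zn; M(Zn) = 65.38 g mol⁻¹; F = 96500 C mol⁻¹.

Q = I·t = 34.60 × 8520.0 = 294800 C; n(e⁻) = 294800/96500 = 3.055 mol.
Theoretical n(Zn) = n(e⁻)/2 = 1.527 mol, i.e. m_theo = 1.527 × 65.38 = 99.86 g.
Efficiency = m_actual / m_theo = 58.6 / 99.86 = 58.7 %.

58.7 %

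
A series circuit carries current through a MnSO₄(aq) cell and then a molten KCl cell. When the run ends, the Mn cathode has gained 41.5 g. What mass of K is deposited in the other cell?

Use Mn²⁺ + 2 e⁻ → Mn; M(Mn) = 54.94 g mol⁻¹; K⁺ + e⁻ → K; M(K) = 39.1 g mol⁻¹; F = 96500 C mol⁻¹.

59.1 g

n(Mn) = 41.5 / 54.94 = 0.7554 mol.
Since Mn²⁺ + 2 e⁻ → Mn, n(e⁻) passed = 2 × 0.7554 = 1.511 mol.
Cells in series carry the same charge, so the same 1.511 mol of electrons passes through cell 2.
K⁺ + e⁻ → K, so n(K) = 1.511 / 1 = 1.511 mol.
m(K) = 1.511 × 39.1 = 59.1 g.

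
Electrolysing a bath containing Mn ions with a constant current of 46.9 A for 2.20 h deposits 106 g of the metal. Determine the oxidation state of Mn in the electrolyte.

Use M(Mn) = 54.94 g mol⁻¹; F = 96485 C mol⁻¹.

+2

Q = I·t = 46.90 A × 7920.0 s = 371400 C, so n(e⁻) = 371400/96485 = 3.850 mol.
n(Mn) deposited = 106 / 54.94 = 1.929 mol.
Electrons per atom = n(e⁻)/n(Mn) = 3.850 / 1.929 = 2.00 ≈ 2, so the ion is Mn²⁺.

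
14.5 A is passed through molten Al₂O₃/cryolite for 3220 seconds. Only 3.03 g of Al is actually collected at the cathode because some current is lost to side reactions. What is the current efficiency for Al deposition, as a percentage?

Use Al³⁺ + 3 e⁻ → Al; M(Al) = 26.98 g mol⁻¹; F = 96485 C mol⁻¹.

69.6 %

Q = I·t = 14.50 × 3220.0 = 46690 C; n(e⁻) = 46690/96485 = 0.4839 mol.
Theoretical n(Al) = n(e⁻)/3 = 0.1613 mol, i.e. m_theo = 0.1613 × 26.98 = 4.352 g.
Efficiency = m_actual / m_theo = 3.03 / 4.352 = 69.6 %.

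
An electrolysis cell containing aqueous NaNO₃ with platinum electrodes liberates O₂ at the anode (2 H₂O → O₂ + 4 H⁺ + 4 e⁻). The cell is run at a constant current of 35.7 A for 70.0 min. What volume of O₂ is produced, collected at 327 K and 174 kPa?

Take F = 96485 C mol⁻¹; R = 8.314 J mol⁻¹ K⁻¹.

Q = I·t = 35.70 A × 4200.0 s = 149900 C.
n(e⁻) = Q/F = 149900 / 96485 = 1.554 mol.
4 electrons are transferred per O₂ molecule, so n(O₂) = 1.554 / 4 = 0.3885 mol.
V = nRT/P = (0.3885 × 8.314 × 327) / (174 × 10³ Pa) = 0.00607 m³ = 6.07 L.

6.07 L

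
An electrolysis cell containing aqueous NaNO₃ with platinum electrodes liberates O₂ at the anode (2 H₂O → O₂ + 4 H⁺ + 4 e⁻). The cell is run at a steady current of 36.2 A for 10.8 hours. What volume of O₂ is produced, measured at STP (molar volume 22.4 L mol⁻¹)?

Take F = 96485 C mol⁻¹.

Q = I·t = 36.20 A × 38880 s = 1407000 C.
n(e⁻) = Q/F = 1407000 / 96485 = 14.59 mol.
4 electrons are transferred per O₂ molecule, so n(O₂) = 14.59 / 4 = 3.647 mol.
V = n × V_m = 3.647 × 22.4 = 81.7 L.

81.7 L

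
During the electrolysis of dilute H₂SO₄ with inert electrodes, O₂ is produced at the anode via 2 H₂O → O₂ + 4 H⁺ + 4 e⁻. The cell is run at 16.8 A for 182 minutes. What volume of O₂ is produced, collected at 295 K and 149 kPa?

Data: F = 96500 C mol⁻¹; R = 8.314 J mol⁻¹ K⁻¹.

Q = I·t = 16.80 A × 10920 s = 183500 C.
n(e⁻) = Q/F = 183500 / 96500 = 1.901 mol.
4 electrons are transferred per O₂ molecule, so n(O₂) = 1.901 / 4 = 0.4753 mol.
V = nRT/P = (0.4753 × 8.314 × 295) / (149 × 10³ Pa) = 0.00782 m³ = 7.82 L.

7.82 L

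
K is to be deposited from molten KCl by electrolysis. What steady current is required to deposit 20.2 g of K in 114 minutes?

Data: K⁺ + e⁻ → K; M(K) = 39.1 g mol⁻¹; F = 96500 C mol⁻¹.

7.29 A

n(K) = 20.2 / 39.1 = 0.5166 mol.
n(e⁻) = 1 × 0.5166 = 0.5166 mol.
Q = n(e⁻)·F = 0.5166 × 96500 = 49850 C.
I = Q/t = 49850 / 6840.0 s = 7.29 A.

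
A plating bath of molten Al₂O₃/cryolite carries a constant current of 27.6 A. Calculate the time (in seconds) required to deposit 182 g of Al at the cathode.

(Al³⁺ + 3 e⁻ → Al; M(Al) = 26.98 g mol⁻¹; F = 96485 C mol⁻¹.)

n(Al) = m/M = 182 / 26.98 = 6.746 mol.
Each Al atom requires 3 electrons, so n(e⁻) = 3 × 6.746 = 20.24 mol.
Q = n(e⁻)·F = 20.24 × 96485 = 1953000 C.
t = Q/I = 1953000 / 27.60 A = 70750 s.

70700 s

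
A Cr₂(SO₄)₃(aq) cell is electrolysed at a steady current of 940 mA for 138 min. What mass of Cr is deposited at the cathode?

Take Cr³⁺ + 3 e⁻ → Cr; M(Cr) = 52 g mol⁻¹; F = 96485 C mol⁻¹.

Q = I·t = 0.9400 A × 8280.0 s = 7783 C.
n(e⁻) = Q/F = 7783 / 96485 = 0.08067 mol.
Cr³⁺ + 3 e⁻ → Cr, so n(Cr) = n(e⁻)/3 = 0.02689 mol.
m = n·M = 0.02689 × 52 = 1.40 g.

1.40 g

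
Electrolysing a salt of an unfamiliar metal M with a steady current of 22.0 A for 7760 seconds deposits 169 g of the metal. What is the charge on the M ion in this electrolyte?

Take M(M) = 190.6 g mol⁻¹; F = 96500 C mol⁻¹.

Q = I·t = 22.00 A × 7760.0 s = 170700 C, so n(e⁻) = 170700/96500 = 1.769 mol.
n(M) deposited = 169 / 190.6 = 0.8867 mol.
Electrons per atom = n(e⁻)/n(M) = 1.769 / 0.8867 = 2.00 ≈ 2, so the ion is M²⁺.

+2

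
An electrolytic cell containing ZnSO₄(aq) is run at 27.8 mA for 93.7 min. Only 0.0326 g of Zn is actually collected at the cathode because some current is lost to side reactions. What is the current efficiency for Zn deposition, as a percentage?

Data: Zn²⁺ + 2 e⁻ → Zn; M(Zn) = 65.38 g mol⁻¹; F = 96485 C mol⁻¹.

61.6 %

Q = I·t = 0.02780 × 5622.0 = 156.3 C; n(e⁻) = 156.3/96485 = 0.001620 mol.
Theoretical n(Zn) = n(e⁻)/2 = 0.0008099 mol, i.e. m_theo = 0.0008099 × 65.38 = 0.05295 g.
Efficiency = m_actual / m_theo = 0.0326 / 0.05295 = 61.6 %.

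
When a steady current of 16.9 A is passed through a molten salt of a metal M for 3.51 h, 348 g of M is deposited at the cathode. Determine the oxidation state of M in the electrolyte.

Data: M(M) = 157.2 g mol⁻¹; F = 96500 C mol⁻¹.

+1

Q = I·t = 16.90 A × 12636 s = 213500 C, so n(e⁻) = 213500/96500 = 2.213 mol.
n(M) deposited = 348 / 157.2 = 2.214 mol.
Electrons per atom = n(e⁻)/n(M) = 2.213 / 2.214 = 1.00 ≈ 1, so the ion is M⁺.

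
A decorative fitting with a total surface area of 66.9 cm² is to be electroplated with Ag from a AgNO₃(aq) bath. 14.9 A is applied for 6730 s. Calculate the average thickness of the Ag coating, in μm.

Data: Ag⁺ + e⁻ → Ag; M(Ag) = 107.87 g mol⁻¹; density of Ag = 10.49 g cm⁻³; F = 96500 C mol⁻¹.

Q = I·t = 14.90 × 6730.0 = 100300 C; n(e⁻) = 1.039 mol.
n(Ag) = n(e⁻)/1 = 1.039 mol, so m = 1.039 × 107.87 = 112.1 g.
Volume = m/ρ = 112.1 / 10.49 = 10.69 cm³.
Thickness = V/A = 10.69 / 66.9 = 0.160 cm = 1600 μm.

1600 μm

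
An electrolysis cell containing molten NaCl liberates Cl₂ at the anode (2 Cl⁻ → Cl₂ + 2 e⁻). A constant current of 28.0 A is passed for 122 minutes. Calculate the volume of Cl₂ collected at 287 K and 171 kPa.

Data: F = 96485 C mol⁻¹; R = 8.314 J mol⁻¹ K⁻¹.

14.8 L

Q = I·t = 28.00 A × 7320.0 s = 205000 C.
n(e⁻) = Q/F = 205000 / 96485 = 2.124 mol.
2 electrons are transferred per Cl₂ molecule, so n(Cl₂) = 2.124 / 2 = 1.062 mol.
V = nRT/P = (1.062 × 8.314 × 287) / (171 × 10³ Pa) = 0.0148 m³ = 14.8 L.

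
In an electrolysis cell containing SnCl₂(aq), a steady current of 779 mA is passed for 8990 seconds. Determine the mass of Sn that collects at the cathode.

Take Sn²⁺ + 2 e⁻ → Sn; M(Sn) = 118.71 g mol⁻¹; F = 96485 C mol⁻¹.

4.31 g

Q = I·t = 0.7790 A × 8990.0 s = 7003 C.
n(e⁻) = Q/F = 7003 / 96485 = 0.07258 mol.
Sn²⁺ + 2 e⁻ → Sn, so n(Sn) = n(e⁻)/2 = 0.03629 mol.
m = n·M = 0.03629 × 118.71 = 4.31 g.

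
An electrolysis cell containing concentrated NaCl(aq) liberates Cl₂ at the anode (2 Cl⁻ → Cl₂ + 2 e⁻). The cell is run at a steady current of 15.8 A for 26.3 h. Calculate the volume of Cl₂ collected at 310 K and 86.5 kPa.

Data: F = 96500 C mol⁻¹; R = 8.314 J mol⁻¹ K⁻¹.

231 L

Q = I·t = 15.80 A × 94680 s = 1496000 C.
n(e⁻) = Q/F = 1496000 / 96500 = 15.50 mol.
2 electrons are transferred per Cl₂ molecule, so n(Cl₂) = 15.50 / 2 = 7.751 mol.
V = nRT/P = (7.751 × 8.314 × 310) / (86.5 × 10³ Pa) = 0.231 m³ = 231 L.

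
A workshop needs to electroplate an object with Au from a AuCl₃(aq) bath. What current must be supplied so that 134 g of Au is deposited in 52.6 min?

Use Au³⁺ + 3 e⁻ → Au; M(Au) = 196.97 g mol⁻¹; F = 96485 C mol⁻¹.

n(Au) = 134 / 196.97 = 0.6803 mol.
n(e⁻) = 3 × 0.6803 = 2.041 mol.
Q = n(e⁻)·F = 2.041 × 96485 = 196900 C.
I = Q/t = 196900 / 3156.0 s = 62.4 A.

62.4 A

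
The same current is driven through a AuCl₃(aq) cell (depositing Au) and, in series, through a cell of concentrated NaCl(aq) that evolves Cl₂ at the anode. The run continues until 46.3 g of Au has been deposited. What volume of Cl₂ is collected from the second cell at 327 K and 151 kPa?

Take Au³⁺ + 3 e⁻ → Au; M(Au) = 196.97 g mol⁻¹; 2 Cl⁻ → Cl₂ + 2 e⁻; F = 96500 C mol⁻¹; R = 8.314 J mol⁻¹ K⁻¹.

n(Au) = 46.3 / 196.97 = 0.2351 mol, so n(e⁻) = 3 × 0.2351 = 0.7052 mol.
The cells are in series, so the same 0.7052 mol of electrons passes through the second cell.
2 Cl⁻ → Cl₂ + 2 e⁻ — 2 mol e⁻ per mol Cl₂, so n(Cl₂) = 0.7052/2 = 0.3526 mol.
V = nRT/P = (0.3526 × 8.314 × 327) / (151 × 10³) = 0.00635 m³ = 6.35 L.

6.35 L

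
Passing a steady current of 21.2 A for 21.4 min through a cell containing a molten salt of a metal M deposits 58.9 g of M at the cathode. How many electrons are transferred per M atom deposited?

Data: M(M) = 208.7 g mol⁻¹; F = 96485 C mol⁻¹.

1

Q = I·t = 21.20 A × 1284.0 s = 27220 C, so n(e⁻) = 27220/96485 = 0.2821 mol.
n(M) deposited = 58.9 / 208.7 = 0.2822 mol.
Electrons per atom = n(e⁻)/n(M) = 0.2821 / 0.2822 = 1.00 ≈ 1, so the ion is M⁺.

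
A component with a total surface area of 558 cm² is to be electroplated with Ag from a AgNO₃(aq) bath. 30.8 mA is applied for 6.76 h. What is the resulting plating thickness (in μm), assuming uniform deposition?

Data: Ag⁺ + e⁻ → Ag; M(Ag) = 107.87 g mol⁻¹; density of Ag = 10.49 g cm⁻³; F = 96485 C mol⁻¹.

Q = I·t = 0.03080 × 24336 = 749.5 C; n(e⁻) = 0.007769 mol.
n(Ag) = n(e⁻)/1 = 0.007769 mol, so m = 0.007769 × 107.87 = 0.8380 g.
Volume = m/ρ = 0.8380 / 10.49 = 0.07989 cm³.
Thickness = V/A = 0.07989 / 558 = 1.43 × 10⁻⁴ cm = 1.43 μm.

1.43 μm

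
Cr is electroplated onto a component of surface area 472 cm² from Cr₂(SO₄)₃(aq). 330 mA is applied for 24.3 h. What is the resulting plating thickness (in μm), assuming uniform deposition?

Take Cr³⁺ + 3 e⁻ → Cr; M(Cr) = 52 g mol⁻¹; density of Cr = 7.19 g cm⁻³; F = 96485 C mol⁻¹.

Q = I·t = 0.3300 × 87480 = 28870 C; n(e⁻) = 0.2992 mol.
n(Cr) = n(e⁻)/3 = 0.09973 mol, so m = 0.09973 × 52 = 5.186 g.
Volume = m/ρ = 5.186 / 7.19 = 0.7213 cm³.
Thickness = V/A = 0.7213 / 472 = 0.00153 cm = 15.3 μm.

15.3 μm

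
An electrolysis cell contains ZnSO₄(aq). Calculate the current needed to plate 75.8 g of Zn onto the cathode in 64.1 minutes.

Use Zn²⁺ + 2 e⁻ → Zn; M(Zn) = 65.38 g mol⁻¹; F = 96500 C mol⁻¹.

n(Zn) = 75.8 / 65.38 = 1.159 mol.
n(e⁻) = 2 × 1.159 = 2.319 mol.
Q = n(e⁻)·F = 2.319 × 96500 = 223800 C.
I = Q/t = 223800 / 3846.0 s = 58.2 A.

58.2 A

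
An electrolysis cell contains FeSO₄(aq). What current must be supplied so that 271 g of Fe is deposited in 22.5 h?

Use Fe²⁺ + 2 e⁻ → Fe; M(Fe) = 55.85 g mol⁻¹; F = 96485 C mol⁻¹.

11.6 A

n(Fe) = 271 / 55.85 = 4.852 mol.
n(e⁻) = 2 × 4.852 = 9.705 mol.
Q = n(e⁻)·F = 9.705 × 96485 = 936300 C.
I = Q/t = 936300 / 81000 s = 11.6 A.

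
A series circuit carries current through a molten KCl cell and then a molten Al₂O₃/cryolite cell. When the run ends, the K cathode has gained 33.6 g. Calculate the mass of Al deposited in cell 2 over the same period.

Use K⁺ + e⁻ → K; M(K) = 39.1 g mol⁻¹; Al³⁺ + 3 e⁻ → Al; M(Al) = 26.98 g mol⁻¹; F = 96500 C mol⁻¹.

7.73 g

n(K) = 33.6 / 39.1 = 0.8593 mol.
Since K⁺ + e⁻ → K, n(e⁻) passed = 1 × 0.8593 = 0.8593 mol.
Cells in series carry the same charge, so the same 0.8593 mol of electrons passes through cell 2.
Al³⁺ + 3 e⁻ → Al, so n(Al) = 0.8593 / 3 = 0.2864 mol.
m(Al) = 0.2864 × 26.98 = 7.73 g.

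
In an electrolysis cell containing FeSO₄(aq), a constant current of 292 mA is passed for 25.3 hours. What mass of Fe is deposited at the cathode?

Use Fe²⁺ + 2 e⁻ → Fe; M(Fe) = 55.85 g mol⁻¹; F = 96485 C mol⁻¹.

7.70 g

Q = I·t = 0.2920 A × 91080 s = 26600 C.
n(e⁻) = Q/F = 26600 / 96485 = 0.2756 mol.
Fe²⁺ + 2 e⁻ → Fe, so n(Fe) = n(e⁻)/2 = 0.1378 mol.
m = n·M = 0.1378 × 55.85 = 7.70 g.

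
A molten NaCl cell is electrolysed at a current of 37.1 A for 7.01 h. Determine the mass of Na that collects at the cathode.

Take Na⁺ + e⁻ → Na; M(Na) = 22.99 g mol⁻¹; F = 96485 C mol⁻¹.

223 g

Q = I·t = 37.10 A × 25236 s = 936300 C.
n(e⁻) = Q/F = 936300 / 96485 = 9.704 mol.
Na⁺ + e⁻ → Na, so n(Na) = n(e⁻)/1 = 9.704 mol.
m = n·M = 9.704 × 22.99 = 223 g.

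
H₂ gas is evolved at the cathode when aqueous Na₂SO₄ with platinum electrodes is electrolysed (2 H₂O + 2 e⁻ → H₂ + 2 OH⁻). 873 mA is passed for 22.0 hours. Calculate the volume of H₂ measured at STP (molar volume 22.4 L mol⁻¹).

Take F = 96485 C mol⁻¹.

8.03 L

Q = I·t = 0.8730 A × 79200 s = 69140 C.
n(e⁻) = Q/F = 69140 / 96485 = 0.7166 mol.
2 electrons are transferred per H₂ molecule, so n(H₂) = 0.7166 / 2 = 0.3583 mol.
V = n × V_m = 0.3583 × 22.4 = 8.03 L.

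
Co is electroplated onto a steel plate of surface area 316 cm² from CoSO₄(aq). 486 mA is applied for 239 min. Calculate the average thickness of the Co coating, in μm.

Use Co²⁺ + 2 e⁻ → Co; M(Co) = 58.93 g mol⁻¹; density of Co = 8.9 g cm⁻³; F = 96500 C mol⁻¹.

7.57 μm

Q = I·t = 0.4860 × 14340 = 6969 C; n(e⁻) = 0.07222 mol.
n(Co) = n(e⁻)/2 = 0.03611 mol, so m = 0.03611 × 58.93 = 2.128 g.
Volume = m/ρ = 2.128 / 8.9 = 0.2391 cm³.
Thickness = V/A = 0.2391 / 316 = 7.57 × 10⁻⁴ cm = 7.57 μm.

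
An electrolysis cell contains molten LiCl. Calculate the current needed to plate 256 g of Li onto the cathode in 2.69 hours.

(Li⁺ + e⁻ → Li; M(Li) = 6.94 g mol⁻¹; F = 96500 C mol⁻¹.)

368 A

n(Li) = 256 / 6.94 = 36.89 mol.
n(e⁻) = 1 × 36.89 = 36.89 mol.
Q = n(e⁻)·F = 36.89 × 96500 = 3560000 C.
I = Q/t = 3560000 / 9684.0 s = 368 A.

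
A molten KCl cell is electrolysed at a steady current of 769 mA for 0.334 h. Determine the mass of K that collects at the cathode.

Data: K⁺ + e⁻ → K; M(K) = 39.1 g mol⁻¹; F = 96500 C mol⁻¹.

Q = I·t = 0.7690 A × 1202.4 s = 924.6 C.
n(e⁻) = Q/F = 924.6 / 96500 = 0.009582 mol.
K⁺ + e⁻ → K, so n(K) = n(e⁻)/1 = 0.009582 mol.
m = n·M = 0.009582 × 39.1 = 0.375 g.

0.375 g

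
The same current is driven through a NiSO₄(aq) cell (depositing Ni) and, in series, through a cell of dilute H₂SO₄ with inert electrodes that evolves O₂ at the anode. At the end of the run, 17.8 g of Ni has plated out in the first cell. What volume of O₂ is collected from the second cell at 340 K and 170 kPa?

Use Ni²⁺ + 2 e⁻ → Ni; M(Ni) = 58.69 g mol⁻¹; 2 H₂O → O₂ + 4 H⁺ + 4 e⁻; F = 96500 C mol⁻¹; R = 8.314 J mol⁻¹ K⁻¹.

2.52 L

n(Ni) = 17.8 / 58.69 = 0.3033 mol, so n(e⁻) = 2 × 0.3033 = 0.6066 mol.
The cells are in series, so the same 0.6066 mol of electrons passes through the second cell.
2 H₂O → O₂ + 4 H⁺ + 4 e⁻ — 4 mol e⁻ per mol O₂, so n(O₂) = 0.6066/4 = 0.1516 mol.
V = nRT/P = (0.1516 × 8.314 × 340) / (170 × 10³) = 0.00252 m³ = 2.52 L.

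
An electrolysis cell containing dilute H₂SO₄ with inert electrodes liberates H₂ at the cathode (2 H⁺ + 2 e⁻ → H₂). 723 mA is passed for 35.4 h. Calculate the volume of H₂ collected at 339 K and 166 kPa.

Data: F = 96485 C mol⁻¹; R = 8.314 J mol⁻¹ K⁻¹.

Q = I·t = 0.7230 A × 127440 s = 92140 C.
n(e⁻) = Q/F = 92140 / 96485 = 0.9550 mol.
2 electrons are transferred per H₂ molecule, so n(H₂) = 0.9550 / 2 = 0.4775 mol.
V = nRT/P = (0.4775 × 8.314 × 339) / (166 × 10³ Pa) = 0.00811 m³ = 8.11 L.

8.11 L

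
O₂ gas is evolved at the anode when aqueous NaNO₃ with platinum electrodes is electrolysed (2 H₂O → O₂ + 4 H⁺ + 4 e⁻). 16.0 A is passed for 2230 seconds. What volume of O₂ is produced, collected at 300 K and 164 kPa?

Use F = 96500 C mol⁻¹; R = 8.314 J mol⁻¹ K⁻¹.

1.41 L

Q = I·t = 16.00 A × 2230.0 s = 35680 C.
n(e⁻) = Q/F = 35680 / 96500 = 0.3697 mol.
4 electrons are transferred per O₂ molecule, so n(O₂) = 0.3697 / 4 = 0.09244 mol.
V = nRT/P = (0.09244 × 8.314 × 300) / (164 × 10³ Pa) = 0.00141 m³ = 1.41 L.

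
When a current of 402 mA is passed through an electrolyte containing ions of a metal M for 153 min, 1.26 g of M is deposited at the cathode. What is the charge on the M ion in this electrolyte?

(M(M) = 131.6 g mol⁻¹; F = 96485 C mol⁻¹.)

Q = I·t = 0.4020 A × 9180.0 s = 3690 C, so n(e⁻) = 3690/96485 = 0.03825 mol.
n(M) deposited = 1.26 / 131.6 = 0.009574 mol.
Electrons per atom = n(e⁻)/n(M) = 0.03825 / 0.009574 = 3.99 ≈ 4, so the ion is M⁴⁺.

+4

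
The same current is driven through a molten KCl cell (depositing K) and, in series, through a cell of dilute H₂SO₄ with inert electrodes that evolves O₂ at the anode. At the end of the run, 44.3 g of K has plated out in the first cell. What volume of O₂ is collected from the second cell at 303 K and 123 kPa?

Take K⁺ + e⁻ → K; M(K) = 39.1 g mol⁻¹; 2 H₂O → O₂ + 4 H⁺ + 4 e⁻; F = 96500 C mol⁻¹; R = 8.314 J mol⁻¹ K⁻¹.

n(K) = 44.3 / 39.1 = 1.133 mol, so n(e⁻) = 1 × 1.133 = 1.133 mol.
The cells are in series, so the same 1.133 mol of electrons passes through the second cell.
2 H₂O → O₂ + 4 H⁺ + 4 e⁻ — 4 mol e⁻ per mol O₂, so n(O₂) = 1.133/4 = 0.2832 mol.
V = nRT/P = (0.2832 × 8.314 × 303) / (123 × 10³) = 0.00580 m³ = 5.80 L.

5.80 L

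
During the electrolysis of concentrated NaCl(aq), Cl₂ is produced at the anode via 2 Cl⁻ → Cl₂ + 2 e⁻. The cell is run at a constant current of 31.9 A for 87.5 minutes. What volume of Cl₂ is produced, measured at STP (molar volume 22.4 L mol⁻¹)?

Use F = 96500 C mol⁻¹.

Q = I·t = 31.90 A × 5250.0 s = 167500 C.
n(e⁻) = Q/F = 167500 / 96500 = 1.735 mol.
2 electrons are transferred per Cl₂ molecule, so n(Cl₂) = 1.735 / 2 = 0.8677 mol.
V = n × V_m = 0.8677 × 22.4 = 19.4 L.

19.4 L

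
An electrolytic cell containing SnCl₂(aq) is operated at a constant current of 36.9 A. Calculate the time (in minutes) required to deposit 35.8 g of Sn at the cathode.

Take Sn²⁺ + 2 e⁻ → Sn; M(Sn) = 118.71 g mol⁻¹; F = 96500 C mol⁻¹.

n(Sn) = m/M = 35.8 / 118.71 = 0.3016 mol.
Each Sn atom requires 2 electrons, so n(e⁻) = 2 × 0.3016 = 0.6032 mol.
Q = n(e⁻)·F = 0.6032 × 96500 = 58200 C.
t = Q/I = 58200 / 36.90 A = 1577 s = 26.3 min.

26.3 min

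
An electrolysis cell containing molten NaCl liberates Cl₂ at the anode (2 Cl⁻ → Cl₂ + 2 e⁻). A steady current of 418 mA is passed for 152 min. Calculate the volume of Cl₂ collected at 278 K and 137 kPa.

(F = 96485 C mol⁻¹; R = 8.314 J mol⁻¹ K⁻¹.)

0.333 L

Q = I·t = 0.4180 A × 9120.0 s = 3812 C.
n(e⁻) = Q/F = 3812 / 96485 = 0.03951 mol.
2 electrons are transferred per Cl₂ molecule, so n(Cl₂) = 0.03951 / 2 = 0.01976 mol.
V = nRT/P = (0.01976 × 8.314 × 278) / (137 × 10³ Pa) = 3.33 × 10⁻⁴ m³ = 0.333 L.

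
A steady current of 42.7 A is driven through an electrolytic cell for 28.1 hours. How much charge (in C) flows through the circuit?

4.32 × 10⁶ C

Q = I·t = 42.70 A × 101160 s = 4.32 × 10⁶ C.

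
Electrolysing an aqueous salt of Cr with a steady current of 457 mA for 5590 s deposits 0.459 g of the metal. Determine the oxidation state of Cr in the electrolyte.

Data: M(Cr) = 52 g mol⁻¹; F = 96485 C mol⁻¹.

+3

Q = I·t = 0.4570 A × 5590.0 s = 2555 C, so n(e⁻) = 2555/96485 = 0.02648 mol.
n(Cr) deposited = 0.459 / 52 = 0.008827 mol.
Electrons per atom = n(e⁻)/n(Cr) = 0.02648 / 0.008827 = 3.00 ≈ 3, so the ion is Cr³⁺.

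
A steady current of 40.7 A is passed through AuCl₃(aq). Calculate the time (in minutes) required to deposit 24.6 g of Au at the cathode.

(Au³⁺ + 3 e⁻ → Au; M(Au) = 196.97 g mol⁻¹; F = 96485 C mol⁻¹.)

14.8 min

n(Au) = m/M = 24.6 / 196.97 = 0.1249 mol.
Each Au atom requires 3 electrons, so n(e⁻) = 3 × 0.1249 = 0.3747 mol.
Q = n(e⁻)·F = 0.3747 × 96485 = 36150 C.
t = Q/I = 36150 / 40.70 A = 888.2 s = 14.8 min.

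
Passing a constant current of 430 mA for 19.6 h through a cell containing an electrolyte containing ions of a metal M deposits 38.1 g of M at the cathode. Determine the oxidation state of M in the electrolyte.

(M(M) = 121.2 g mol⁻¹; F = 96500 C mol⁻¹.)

Q = I·t = 0.4300 A × 70560 s = 30340 C, so n(e⁻) = 30340/96500 = 0.3144 mol.
n(M) deposited = 38.1 / 121.2 = 0.3144 mol.
Electrons per atom = n(e⁻)/n(M) = 0.3144 / 0.3144 = 1.00 ≈ 1, so the ion is M⁺.

+1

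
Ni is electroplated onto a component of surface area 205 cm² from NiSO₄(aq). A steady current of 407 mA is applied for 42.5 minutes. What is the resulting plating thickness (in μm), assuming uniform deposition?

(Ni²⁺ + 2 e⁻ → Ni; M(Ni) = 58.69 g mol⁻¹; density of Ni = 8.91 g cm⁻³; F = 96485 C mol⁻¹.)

1.73 μm

Q = I·t = 0.4070 × 2550.0 = 1038 C; n(e⁻) = 0.01076 mol.
n(Ni) = n(e⁻)/2 = 0.005378 mol, so m = 0.005378 × 58.69 = 0.3157 g.
Volume = m/ρ = 0.3157 / 8.91 = 0.03543 cm³.
Thickness = V/A = 0.03543 / 205 = 1.73 × 10⁻⁴ cm = 1.73 μm.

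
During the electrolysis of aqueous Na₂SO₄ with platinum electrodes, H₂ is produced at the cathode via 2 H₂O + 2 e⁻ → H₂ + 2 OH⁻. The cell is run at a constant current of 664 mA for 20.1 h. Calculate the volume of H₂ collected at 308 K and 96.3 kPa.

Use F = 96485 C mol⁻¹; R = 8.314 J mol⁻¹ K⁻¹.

6.62 L

Q = I·t = 0.6640 A × 72360 s = 48050 C.
n(e⁻) = Q/F = 48050 / 96485 = 0.4980 mol.
2 electrons are transferred per H₂ molecule, so n(H₂) = 0.4980 / 2 = 0.2490 mol.
V = nRT/P = (0.2490 × 8.314 × 308) / (96.3 × 10³ Pa) = 0.00662 m³ = 6.62 L.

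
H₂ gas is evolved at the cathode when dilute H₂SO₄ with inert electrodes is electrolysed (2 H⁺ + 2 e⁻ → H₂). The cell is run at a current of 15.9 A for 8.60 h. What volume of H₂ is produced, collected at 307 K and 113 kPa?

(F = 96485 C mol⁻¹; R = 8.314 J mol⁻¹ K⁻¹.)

57.6 L

Q = I·t = 15.90 A × 30960 s = 492300 C.
n(e⁻) = Q/F = 492300 / 96485 = 5.102 mol.
2 electrons are transferred per H₂ molecule, so n(H₂) = 5.102 / 2 = 2.551 mol.
V = nRT/P = (2.551 × 8.314 × 307) / (113 × 10³ Pa) = 0.0576 m³ = 57.6 L.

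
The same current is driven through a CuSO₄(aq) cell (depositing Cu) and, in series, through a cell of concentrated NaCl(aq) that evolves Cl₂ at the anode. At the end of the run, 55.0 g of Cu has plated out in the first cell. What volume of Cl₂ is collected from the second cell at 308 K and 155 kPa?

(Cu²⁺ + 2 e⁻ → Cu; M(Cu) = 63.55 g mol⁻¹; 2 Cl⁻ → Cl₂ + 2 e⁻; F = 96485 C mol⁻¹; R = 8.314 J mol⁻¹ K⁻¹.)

n(Cu) = 55.0 / 63.55 = 0.8655 mol, so n(e⁻) = 2 × 0.8655 = 1.731 mol.
The cells are in series, so the same 1.731 mol of electrons passes through the second cell.
2 Cl⁻ → Cl₂ + 2 e⁻ — 2 mol e⁻ per mol Cl₂, so n(Cl₂) = 1.731/2 = 0.8655 mol.
V = nRT/P = (0.8655 × 8.314 × 308) / (155 × 10³) = 0.0143 m³ = 14.3 L.

14.3 L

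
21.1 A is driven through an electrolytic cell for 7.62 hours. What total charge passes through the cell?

5.79 × 10⁵ C

Q = I·t = 21.10 A × 27432 s = 5.79 × 10⁵ C.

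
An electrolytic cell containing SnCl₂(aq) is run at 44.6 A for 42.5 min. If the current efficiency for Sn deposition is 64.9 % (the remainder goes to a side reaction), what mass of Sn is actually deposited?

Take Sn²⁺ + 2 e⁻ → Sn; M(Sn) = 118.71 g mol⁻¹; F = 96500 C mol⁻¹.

Q = I·t = 44.60 × 2550.0 = 113700 C.
n(e⁻) = 113700/96500 = 1.179 mol; theoretically n(Sn) = 1.179/2 = 0.5893 mol, m_theo = 69.95 g.
At 64.9 % efficiency, m_actual = 0.649 × 69.95 = 45.4 g.

45.4 g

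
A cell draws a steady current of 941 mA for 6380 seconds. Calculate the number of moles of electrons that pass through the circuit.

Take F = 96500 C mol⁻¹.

Q = I·t = 0.9410 A × 6380.0 s = 6004 C.
n(e⁻) = Q/F = 6004 / 96500 = 0.0622 mol.

0.0622 mol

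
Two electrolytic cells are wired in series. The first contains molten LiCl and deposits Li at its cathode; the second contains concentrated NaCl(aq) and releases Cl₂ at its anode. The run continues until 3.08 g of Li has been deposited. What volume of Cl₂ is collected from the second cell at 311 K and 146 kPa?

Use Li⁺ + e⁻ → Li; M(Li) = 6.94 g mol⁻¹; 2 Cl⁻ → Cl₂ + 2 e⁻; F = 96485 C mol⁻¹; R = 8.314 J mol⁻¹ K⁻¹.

3.93 L

n(Li) = 3.08 / 6.94 = 0.4438 mol, so n(e⁻) = 1 × 0.4438 = 0.4438 mol.
The cells are in series, so the same 0.4438 mol of electrons passes through the second cell.
2 Cl⁻ → Cl₂ + 2 e⁻ — 2 mol e⁻ per mol Cl₂, so n(Cl₂) = 0.4438/2 = 0.2219 mol.
V = nRT/P = (0.2219 × 8.314 × 311) / (146 × 10³) = 0.00393 m³ = 3.93 L.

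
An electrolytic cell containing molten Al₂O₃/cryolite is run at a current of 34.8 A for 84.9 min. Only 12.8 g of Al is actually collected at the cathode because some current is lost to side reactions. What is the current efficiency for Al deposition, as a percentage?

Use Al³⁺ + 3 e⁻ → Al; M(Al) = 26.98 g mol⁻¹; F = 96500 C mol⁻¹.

Q = I·t = 34.80 × 5094.0 = 177300 C; n(e⁻) = 177300/96500 = 1.837 mol.
Theoretical n(Al) = n(e⁻)/3 = 0.6123 mol, i.e. m_theo = 0.6123 × 26.98 = 16.52 g.
Efficiency = m_actual / m_theo = 12.8 / 16.52 = 77.5 %.

77.5 %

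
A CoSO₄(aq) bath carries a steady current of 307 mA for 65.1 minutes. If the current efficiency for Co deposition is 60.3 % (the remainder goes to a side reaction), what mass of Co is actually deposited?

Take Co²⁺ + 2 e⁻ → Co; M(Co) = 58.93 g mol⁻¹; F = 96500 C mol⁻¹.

Q = I·t = 0.3070 × 3906.0 = 1199 C.
n(e⁻) = 1199/96500 = 0.01243 mol; theoretically n(Co) = 0.01243/2 = 0.006213 mol, m_theo = 0.3661 g.
At 60.3 % efficiency, m_actual = 0.603 × 0.3661 = 0.221 g.

0.221 g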